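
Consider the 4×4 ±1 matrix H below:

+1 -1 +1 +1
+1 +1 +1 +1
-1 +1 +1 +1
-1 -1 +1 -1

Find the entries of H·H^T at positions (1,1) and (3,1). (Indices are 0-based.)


Row 1 of H: [1, 1, 1, 1].
Row 3 of H: [-1, -1, 1, -1].
(H·H^T)[1][1] = Σ_j H[1][j]·H[1][j] = (1)² + (1)² + (1)² + (1)² = 1 + 1 + 1 + 1 = 4.
(H·H^T)[3][1] = Σ_j H[3][j]·H[1][j] = (-1)·(1) + (-1)·(1) + (1)·(1) + (-1)·(1) = -1 + -1 + 1 + -1 = -2.
Rows 3 and 1 are not orthogonal (dot product = -2 ≠ 0), so H is not a Hadamard matrix.

(1,1) entry = 4; (3,1) entry = -2.


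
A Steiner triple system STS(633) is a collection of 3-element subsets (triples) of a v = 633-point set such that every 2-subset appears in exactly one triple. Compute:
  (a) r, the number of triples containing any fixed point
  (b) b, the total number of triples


An STS(v) is a 2-(v, 3, 1) BIBD: block size k = 3, λ = 1.
Replication: r(k − 1) = λ(v − 1) ⇒ r·2 = 633 − 1 = 632 ⇒ r = 316.
Block count: bk = vr ⇒ b·3 = 633·316 = 200028 ⇒ b = 66676.
(Check via b = v(v − 1)/6 = 633·632/6 = 400056/6 = 66676.)

r = 316, b = 66676.


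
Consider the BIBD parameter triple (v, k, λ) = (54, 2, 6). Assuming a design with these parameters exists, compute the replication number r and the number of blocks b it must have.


Any 2-(v, k, λ) BIBD satisfies two necessary conditions:
  (i)  Each point sits in r blocks, and counting incidences through any fixed point gives r(k − 1) = λ(v − 1), so r = λ(v − 1)/(k − 1).
  (ii) Total incidences bk = vr, so b = vr/k.
Step 1: r = λ(v − 1)/(k − 1) = 6·(54 − 1)/(2 − 1) = 6·53/1 = 318/1 = 318.
Step 2: b = vr/k = 54·318/2 = 17172/2 = 8586.
Check integrality: r = 318 ∈ Z ✓, b = 8586 ∈ Z ✓.
(These identities are necessary conditions: they determine r and b for any design with these parameters, but do not by themselves prove that one exists.)

r = 318, b = 8586.


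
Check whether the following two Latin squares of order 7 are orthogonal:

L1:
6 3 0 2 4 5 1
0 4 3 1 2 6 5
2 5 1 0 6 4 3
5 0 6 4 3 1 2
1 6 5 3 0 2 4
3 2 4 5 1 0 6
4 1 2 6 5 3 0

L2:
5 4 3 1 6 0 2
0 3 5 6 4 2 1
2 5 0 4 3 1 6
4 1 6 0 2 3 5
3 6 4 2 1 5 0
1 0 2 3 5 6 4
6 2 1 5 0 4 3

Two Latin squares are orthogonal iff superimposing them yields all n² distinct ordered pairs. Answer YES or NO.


Form the n² = 49 superimposed pairs (L1[i][j], L2[i][j]), row by row (rows and columns indexed from 0):
row 0: (6,5) (3,4) (0,3) (2,1) (4,6) (5,0) (1,2)
row 1: (0,0) (4,3) (3,5) (1,6) (2,4) (6,2) (5,1)
row 2: (2,2) (5,5) (1,0) (0,4) (6,3) (4,1) (3,6)
row 3: (5,4) (0,1) (6,6) (4,0) (3,2) (1,3) (2,5)
row 4: (1,3) (6,6) (5,4) (3,2) (0,1) (2,5) (4,0)
row 5: (3,1) (2,0) (4,2) (5,3) (1,5) (0,6) (6,4)
row 6: (4,6) (1,2) (2,1) (6,5) (5,0) (3,4) (0,3)
Orthogonality requires all 49 pairs distinct.
But the pair (1,3) repeats: cell (3,5) has L1 = 1, L2 = 3, and cell (4,0) has L1 = 1, L2 = 3.
A repeated pair means some other pair never occurs (only 35 distinct pairs out of 49), so the squares are not orthogonal.
Conclusion: NO.

NO


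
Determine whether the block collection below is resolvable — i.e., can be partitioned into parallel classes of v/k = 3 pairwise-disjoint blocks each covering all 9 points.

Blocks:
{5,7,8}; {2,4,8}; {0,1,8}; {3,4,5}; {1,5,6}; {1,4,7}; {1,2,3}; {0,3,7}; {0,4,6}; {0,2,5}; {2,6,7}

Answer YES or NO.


v = 9, block size k = 3, number of blocks = 11.
For resolvability, blocks must partition into parallel classes of size v/k = 3.
Total blocks must therefore be a multiple of 3: 11 = 3·3 + 2 ⇒ not divisible ✗.
Resolvable? NO.

NO


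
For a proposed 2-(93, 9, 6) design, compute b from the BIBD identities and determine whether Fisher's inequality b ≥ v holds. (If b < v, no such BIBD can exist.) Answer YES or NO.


r = λ(v − 1)/(k − 1) = 6·92/8 = 69.
b = vr/k = 93·69/9 = 713.
Fisher's inequality: b ≥ v ⇔ 713 ≥ 93? YES.

YES


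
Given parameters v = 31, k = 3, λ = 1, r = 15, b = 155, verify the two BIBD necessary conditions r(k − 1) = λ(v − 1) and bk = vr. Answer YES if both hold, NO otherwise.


Condition (i): r(k − 1) = 15·2 = 30; λ(v − 1) = 1·30 = 30. Match? YES.
Condition (ii): bk = 155·3 = 465; vr = 31·15 = 465. Match? YES.
Both conditions hold? YES.

YES


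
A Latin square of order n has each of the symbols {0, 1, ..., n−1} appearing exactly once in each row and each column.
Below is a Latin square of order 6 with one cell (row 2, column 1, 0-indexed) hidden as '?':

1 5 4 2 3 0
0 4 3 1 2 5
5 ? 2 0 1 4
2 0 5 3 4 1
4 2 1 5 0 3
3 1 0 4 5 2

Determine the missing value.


Row 2 contains symbols [0, 1, 2, 4, 5] — missing [3].
Column 1 contains symbols [0, 1, 2, 4, 5] — missing [3].
The missing symbol must appear in both missing sets; intersection = [3].
Therefore the hidden value is 3.

Missing value = 3.


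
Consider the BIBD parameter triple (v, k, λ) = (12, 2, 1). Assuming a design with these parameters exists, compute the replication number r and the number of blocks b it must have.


Any 2-(v, k, λ) BIBD satisfies two necessary conditions:
  (i)  Each point sits in r blocks, and counting incidences through any fixed point gives r(k − 1) = λ(v − 1), so r = λ(v − 1)/(k − 1).
  (ii) Total incidences bk = vr, so b = vr/k.
Step 1: r = λ(v − 1)/(k − 1) = 1·(12 − 1)/(2 − 1) = 1·11/1 = 11/1 = 11.
Step 2: b = vr/k = 12·11/2 = 132/2 = 66.
Check integrality: r = 11 ∈ Z ✓, b = 66 ∈ Z ✓.
(These identities are necessary conditions: they determine r and b for any design with these parameters, but do not by themselves prove that one exists.)

r = 11, b = 66.


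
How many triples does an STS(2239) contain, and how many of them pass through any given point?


An STS(v) is a 2-(v, 3, 1) BIBD: block size k = 3, λ = 1.
Replication: r(k − 1) = λ(v − 1) ⇒ r·2 = 2239 − 1 = 2238 ⇒ r = 1119.
Block count: bk = vr ⇒ b·3 = 2239·1119 = 2505441 ⇒ b = 835147.

r = 1119, b = 835147.


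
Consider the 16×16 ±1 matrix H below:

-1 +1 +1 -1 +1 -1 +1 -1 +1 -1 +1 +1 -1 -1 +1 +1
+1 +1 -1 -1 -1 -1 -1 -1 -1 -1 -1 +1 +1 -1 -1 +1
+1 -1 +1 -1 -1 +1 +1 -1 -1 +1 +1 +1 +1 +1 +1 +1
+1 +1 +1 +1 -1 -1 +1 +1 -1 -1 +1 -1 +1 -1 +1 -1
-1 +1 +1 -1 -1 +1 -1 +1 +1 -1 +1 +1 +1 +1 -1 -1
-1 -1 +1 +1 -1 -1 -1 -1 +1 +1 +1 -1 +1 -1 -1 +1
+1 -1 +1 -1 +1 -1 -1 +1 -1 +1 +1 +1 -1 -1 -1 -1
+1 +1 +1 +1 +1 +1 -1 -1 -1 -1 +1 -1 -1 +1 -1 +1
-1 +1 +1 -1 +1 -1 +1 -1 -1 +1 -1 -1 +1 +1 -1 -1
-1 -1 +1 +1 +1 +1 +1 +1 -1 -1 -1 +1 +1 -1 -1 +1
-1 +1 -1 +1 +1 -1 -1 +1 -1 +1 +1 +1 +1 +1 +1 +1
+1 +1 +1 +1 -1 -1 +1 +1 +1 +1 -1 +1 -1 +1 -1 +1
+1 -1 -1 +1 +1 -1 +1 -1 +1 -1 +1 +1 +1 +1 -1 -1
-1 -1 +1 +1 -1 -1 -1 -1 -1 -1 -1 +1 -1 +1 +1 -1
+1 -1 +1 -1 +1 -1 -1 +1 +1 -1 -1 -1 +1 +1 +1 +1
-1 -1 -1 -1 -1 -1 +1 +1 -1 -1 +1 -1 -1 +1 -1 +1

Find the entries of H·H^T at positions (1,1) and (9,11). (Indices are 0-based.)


Row 1 of H: [1, 1, -1, -1, -1, -1, -1, -1, -1, -1, -1, 1, 1, -1, -1, 1].
Row 9 of H: [-1, -1, 1, 1, 1, 1, 1, 1, -1, -1, -1, 1, 1, -1, -1, 1].
Row 11 of H: [1, 1, 1, 1, -1, -1, 1, 1, 1, 1, -1, 1, -1, 1, -1, 1].
(H·H^T)[1][1] = Σ_j H[1][j]·H[1][j] = (1)² + (1)² + (-1)² + (-1)² + (-1)² + (-1)² + (-1)² + (-1)² + (-1)² + (-1)² + (-1)² + (1)² + (1)² + (-1)² + (-1)² + (1)² = 1 + 1 + 1 + 1 + 1 + 1 + 1 + 1 + 1 + 1 + 1 + 1 + 1 + 1 + 1 + 1 = 16.
(H·H^T)[9][11] = Σ_j H[9][j]·H[11][j] = (-1)·(1) + (-1)·(1) + (1)·(1) + (1)·(1) + (1)·(-1) + (1)·(-1) + (1)·(1) + (1)·(1) + (-1)·(1) + (-1)·(1) + (-1)·(-1) + (1)·(1) + (1)·(-1) + (-1)·(1) + (-1)·(-1) + (1)·(1) = -1 + -1 + 1 + 1 + -1 + -1 + 1 + 1 + -1 + -1 + 1 + 1 + -1 + -1 + 1 + 1 = 0.
So rows 9 and 11 are orthogonal; the diagonal entry equals n = 16.

(1,1) entry = 16; (9,11) entry = 0.


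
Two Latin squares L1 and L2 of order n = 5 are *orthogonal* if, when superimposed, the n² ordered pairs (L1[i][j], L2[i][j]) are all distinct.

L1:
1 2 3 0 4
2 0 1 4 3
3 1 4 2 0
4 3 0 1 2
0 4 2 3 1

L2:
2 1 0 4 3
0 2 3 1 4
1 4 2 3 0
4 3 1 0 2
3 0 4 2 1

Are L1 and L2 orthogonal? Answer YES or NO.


Form the n² = 25 superimposed pairs (L1[i][j], L2[i][j]), row by row (rows and columns indexed from 0):
row 0: (1,2) (2,1) (3,0) (0,4) (4,3)
row 1: (2,0) (0,2) (1,3) (4,1) (3,4)
row 2: (3,1) (1,4) (4,2) (2,3) (0,0)
row 3: (4,4) (3,3) (0,1) (1,0) (2,2)
row 4: (0,3) (4,0) (2,4) (3,2) (1,1)
Orthogonality requires all 25 pairs distinct.
Check by first coordinate: for each symbol s of L1, list the L2 entries in the n cells where L1 = s; they must all differ.
  L1 = 0: L2 entries (in reading order) 4, 2, 0, 1, 3 — all 5 distinct ✓
  L1 = 1: L2 entries (in reading order) 2, 3, 4, 0, 1 — all 5 distinct ✓
  L1 = 2: L2 entries (in reading order) 1, 0, 3, 2, 4 — all 5 distinct ✓
  L1 = 3: L2 entries (in reading order) 0, 4, 1, 3, 2 — all 5 distinct ✓
  L1 = 4: L2 entries (in reading order) 3, 1, 2, 4, 0 — all 5 distinct ✓
Every symbol of L1 meets every symbol of L2 exactly once, so all 25 pairs are distinct (25 of 25).
Conclusion: YES.

YES


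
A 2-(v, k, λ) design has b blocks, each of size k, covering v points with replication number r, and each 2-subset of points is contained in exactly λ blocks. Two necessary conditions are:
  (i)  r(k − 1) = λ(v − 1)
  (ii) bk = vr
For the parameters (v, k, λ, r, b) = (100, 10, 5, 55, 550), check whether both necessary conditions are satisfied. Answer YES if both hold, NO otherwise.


Condition (i): r(k − 1) = 55·9 = 495; λ(v − 1) = 5·99 = 495. Match? YES.
Condition (ii): bk = 550·10 = 5500; vr = 100·55 = 5500. Match? YES.
Both conditions hold? YES.

YES


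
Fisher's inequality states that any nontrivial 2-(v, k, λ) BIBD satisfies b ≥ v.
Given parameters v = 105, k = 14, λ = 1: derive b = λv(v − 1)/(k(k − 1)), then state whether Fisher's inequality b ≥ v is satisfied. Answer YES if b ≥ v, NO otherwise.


b = λv(v − 1)/(k(k − 1)) = 1·105·104/(14·13) = 10920/182 = 60.
Compare with v = 105: b < v, so Fisher's inequality fails.

NO


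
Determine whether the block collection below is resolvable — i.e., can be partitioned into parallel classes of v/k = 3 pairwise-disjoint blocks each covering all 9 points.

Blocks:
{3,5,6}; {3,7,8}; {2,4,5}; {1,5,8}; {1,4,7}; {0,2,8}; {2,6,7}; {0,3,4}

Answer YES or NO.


v = 9, block size k = 3, number of blocks = 8.
For resolvability, blocks must partition into parallel classes of size v/k = 3.
Total blocks must therefore be a multiple of 3: 8 = 3·2 + 2 ⇒ not divisible ✗.
Resolvable? NO.

NO


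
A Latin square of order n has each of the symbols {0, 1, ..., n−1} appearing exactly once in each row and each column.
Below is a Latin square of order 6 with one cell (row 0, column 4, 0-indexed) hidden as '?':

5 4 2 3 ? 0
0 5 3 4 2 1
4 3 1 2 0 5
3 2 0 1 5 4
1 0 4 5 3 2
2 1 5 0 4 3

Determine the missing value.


Row 0 contains symbols [0, 2, 3, 4, 5] — missing [1].
Column 4 contains symbols [0, 2, 3, 4, 5] — missing [1].
The missing symbol must appear in both missing sets; intersection = [1].
Therefore the hidden value is 1.

Missing value = 1.


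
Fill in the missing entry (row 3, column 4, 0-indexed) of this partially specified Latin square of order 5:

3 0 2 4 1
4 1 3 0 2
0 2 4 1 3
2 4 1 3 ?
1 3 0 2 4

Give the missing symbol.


Row 3 contains symbols [1, 2, 3, 4] — missing [0].
Column 4 contains symbols [1, 2, 3, 4] — missing [0].
The missing symbol must appear in both missing sets; intersection = [0].
Therefore the hidden value is 0.

Missing value = 0.


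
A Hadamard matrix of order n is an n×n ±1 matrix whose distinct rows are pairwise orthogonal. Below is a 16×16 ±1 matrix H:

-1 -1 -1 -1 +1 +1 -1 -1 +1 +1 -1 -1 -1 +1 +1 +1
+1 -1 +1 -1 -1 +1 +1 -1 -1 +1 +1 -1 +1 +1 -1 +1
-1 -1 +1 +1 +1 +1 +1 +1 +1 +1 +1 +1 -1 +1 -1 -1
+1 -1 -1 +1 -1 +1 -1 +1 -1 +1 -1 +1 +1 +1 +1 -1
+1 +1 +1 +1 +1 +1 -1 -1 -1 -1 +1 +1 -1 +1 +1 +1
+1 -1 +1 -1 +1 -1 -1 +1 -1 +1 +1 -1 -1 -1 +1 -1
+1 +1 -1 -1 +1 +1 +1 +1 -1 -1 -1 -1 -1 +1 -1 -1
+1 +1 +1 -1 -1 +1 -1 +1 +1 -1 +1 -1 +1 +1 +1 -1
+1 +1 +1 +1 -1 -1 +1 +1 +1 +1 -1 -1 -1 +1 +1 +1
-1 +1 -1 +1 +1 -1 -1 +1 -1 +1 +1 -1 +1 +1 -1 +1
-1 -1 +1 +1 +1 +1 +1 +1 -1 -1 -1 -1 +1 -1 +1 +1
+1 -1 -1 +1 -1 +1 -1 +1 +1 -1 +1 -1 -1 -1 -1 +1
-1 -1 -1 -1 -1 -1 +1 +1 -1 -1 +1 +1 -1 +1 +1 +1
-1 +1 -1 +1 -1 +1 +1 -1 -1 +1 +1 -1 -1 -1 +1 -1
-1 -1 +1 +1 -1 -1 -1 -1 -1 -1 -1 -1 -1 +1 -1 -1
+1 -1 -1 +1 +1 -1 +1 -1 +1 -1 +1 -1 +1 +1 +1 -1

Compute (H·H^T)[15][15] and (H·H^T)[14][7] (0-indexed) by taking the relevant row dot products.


Row 7 of H: [1, 1, 1, -1, -1, 1, -1, 1, 1, -1, 1, -1, 1, 1, 1, -1].
Row 14 of H: [-1, -1, 1, 1, -1, -1, -1, -1, -1, -1, -1, -1, -1, 1, -1, -1].
Row 15 of H: [1, -1, -1, 1, 1, -1, 1, -1, 1, -1, 1, -1, 1, 1, 1, -1].
(H·H^T)[15][15] = Σ_j H[15][j]·H[15][j] = (1)² + (-1)² + (-1)² + (1)² + (1)² + (-1)² + (1)² + (-1)² + (1)² + (-1)² + (1)² + (-1)² + (1)² + (1)² + (1)² + (-1)² = 1 + 1 + 1 + 1 + 1 + 1 + 1 + 1 + 1 + 1 + 1 + 1 + 1 + 1 + 1 + 1 = 16.
(H·H^T)[14][7] = Σ_j H[14][j]·H[7][j] = (-1)·(1) + (-1)·(1) + (1)·(1) + (1)·(-1) + (-1)·(-1) + (-1)·(1) + (-1)·(-1) + (-1)·(1) + (-1)·(1) + (-1)·(-1) + (-1)·(1) + (-1)·(-1) + (-1)·(1) + (1)·(1) + (-1)·(1) + (-1)·(-1) = -1 + -1 + 1 + -1 + 1 + -1 + 1 + -1 + -1 + 1 + -1 + 1 + -1 + 1 + -1 + 1 = -2.
Rows 14 and 7 are not orthogonal (dot product = -2 ≠ 0), so H is not a Hadamard matrix.

(15,15) entry = 16; (14,7) entry = -2.


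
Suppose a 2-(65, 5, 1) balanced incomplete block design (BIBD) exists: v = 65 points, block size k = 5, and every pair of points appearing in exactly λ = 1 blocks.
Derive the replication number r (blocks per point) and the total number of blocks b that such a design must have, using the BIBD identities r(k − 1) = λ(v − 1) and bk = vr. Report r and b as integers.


Any 2-(v, k, λ) BIBD satisfies two necessary conditions:
  (i)  Each point sits in r blocks, and counting incidences through any fixed point gives r(k − 1) = λ(v − 1), so r = λ(v − 1)/(k − 1).
  (ii) Total incidences bk = vr, so b = vr/k.
Step 1: r = λ(v − 1)/(k − 1) = 1·(65 − 1)/(5 − 1) = 1·64/4 = 64/4 = 16.
Step 2: b = vr/k = 65·16/5 = 1040/5 = 208.
Check integrality: r = 16 ∈ Z ✓, b = 208 ∈ Z ✓.
(These identities are necessary conditions: they determine r and b for any design with these parameters, but do not by themselves prove that one exists.)

r = 16, b = 208.


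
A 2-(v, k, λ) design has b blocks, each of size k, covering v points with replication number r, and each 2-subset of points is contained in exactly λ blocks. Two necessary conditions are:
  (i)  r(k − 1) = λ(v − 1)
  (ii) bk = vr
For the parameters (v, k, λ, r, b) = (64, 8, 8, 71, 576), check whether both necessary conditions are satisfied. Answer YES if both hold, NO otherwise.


Condition (i): r(k − 1) = 71·7 = 497; λ(v − 1) = 8·63 = 504. Match? NO.
Condition (ii): bk = 576·8 = 4608; vr = 64·71 = 4544. Match? NO.
Both conditions hold? NO.

NO


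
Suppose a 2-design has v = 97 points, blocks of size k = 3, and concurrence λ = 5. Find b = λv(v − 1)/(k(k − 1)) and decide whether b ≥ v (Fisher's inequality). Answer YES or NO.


b = λv(v − 1)/(k(k − 1)) = 5·97·96/(3·2) = 46560/6 = 7760.
Compare with v = 97: b ≥ v, so Fisher's inequality holds.

YES


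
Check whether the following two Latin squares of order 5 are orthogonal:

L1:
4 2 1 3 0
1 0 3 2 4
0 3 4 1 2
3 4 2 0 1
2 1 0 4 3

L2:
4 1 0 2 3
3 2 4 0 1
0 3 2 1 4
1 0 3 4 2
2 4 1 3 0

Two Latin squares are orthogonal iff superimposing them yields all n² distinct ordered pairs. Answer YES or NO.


Form the n² = 25 superimposed pairs (L1[i][j], L2[i][j]), row by row (rows and columns indexed from 0):
row 0: (4,4) (2,1) (1,0) (3,2) (0,3)
row 1: (1,3) (0,2) (3,4) (2,0) (4,1)
row 2: (0,0) (3,3) (4,2) (1,1) (2,4)
row 3: (3,1) (4,0) (2,3) (0,4) (1,2)
row 4: (2,2) (1,4) (0,1) (4,3) (3,0)
Orthogonality requires all 25 pairs distinct.
Check by first coordinate: for each symbol s of L1, list the L2 entries in the n cells where L1 = s; they must all differ.
  L1 = 0: L2 entries (in reading order) 3, 2, 0, 4, 1 — all 5 distinct ✓
  L1 = 1: L2 entries (in reading order) 0, 3, 1, 2, 4 — all 5 distinct ✓
  L1 = 2: L2 entries (in reading order) 1, 0, 4, 3, 2 — all 5 distinct ✓
  L1 = 3: L2 entries (in reading order) 2, 4, 3, 1, 0 — all 5 distinct ✓
  L1 = 4: L2 entries (in reading order) 4, 1, 2, 0, 3 — all 5 distinct ✓
Every symbol of L1 meets every symbol of L2 exactly once, so all 25 pairs are distinct (25 of 25).
Conclusion: YES.

YES


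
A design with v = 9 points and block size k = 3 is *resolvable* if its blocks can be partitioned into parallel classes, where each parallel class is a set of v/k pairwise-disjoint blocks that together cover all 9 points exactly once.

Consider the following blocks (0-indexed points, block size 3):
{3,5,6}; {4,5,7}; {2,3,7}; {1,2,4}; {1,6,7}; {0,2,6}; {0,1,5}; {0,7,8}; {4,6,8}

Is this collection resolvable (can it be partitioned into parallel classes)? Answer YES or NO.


v = 9, block size k = 3, number of blocks = 9.
For resolvability, blocks must partition into parallel classes of size v/k = 3.
Total blocks must therefore be a multiple of 3: 9 = 3·3 + 0 ⇒ divisible ✓.
Consider block {4,5,7}. The only other block(s) in the collection disjoint from it are {0,2,6} — just 1 block(s). Any parallel class containing {4,5,7} would need 2 other blocks each disjoint from it, so no parallel class of size 3 can contain {4,5,7}.
Since every block must belong to some parallel class in a resolution, the collection cannot be partitioned into parallel classes.
Resolvable? NO.

NO


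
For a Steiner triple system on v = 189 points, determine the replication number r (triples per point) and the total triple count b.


An STS(v) is a 2-(v, 3, 1) BIBD: block size k = 3, λ = 1.
Replication: r(k − 1) = λ(v − 1) ⇒ r·2 = 189 − 1 = 188 ⇒ r = 94.
Block count: b = v(v − 1)/6 = 189·188/6 = 35532/6 = 5922.
(Check via bk = vr: 5922·3 = 17766 = 189·94 = 17766 ✓.)

r = 94, b = 5922.


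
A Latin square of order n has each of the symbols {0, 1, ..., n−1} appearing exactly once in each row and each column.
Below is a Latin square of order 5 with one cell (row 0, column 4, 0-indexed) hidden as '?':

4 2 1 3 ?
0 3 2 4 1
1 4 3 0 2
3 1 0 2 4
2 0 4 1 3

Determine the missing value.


Row 0 contains symbols [1, 2, 3, 4] — missing [0].
Column 4 contains symbols [1, 2, 3, 4] — missing [0].
The missing symbol must appear in both missing sets; intersection = [0].
Therefore the hidden value is 0.

Missing value = 0.


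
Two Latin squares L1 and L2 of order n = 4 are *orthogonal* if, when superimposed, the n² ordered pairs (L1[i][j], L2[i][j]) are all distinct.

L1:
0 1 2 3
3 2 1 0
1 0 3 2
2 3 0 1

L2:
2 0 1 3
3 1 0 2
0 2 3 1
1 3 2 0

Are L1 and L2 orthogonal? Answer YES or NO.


Form the n² = 16 superimposed pairs (L1[i][j], L2[i][j]), row by row (rows and columns indexed from 0):
row 0: (0,2) (1,0) (2,1) (3,3)
row 1: (3,3) (2,1) (1,0) (0,2)
row 2: (1,0) (0,2) (3,3) (2,1)
row 3: (2,1) (3,3) (0,2) (1,0)
Orthogonality requires all 16 pairs distinct.
But the pair (3,3) repeats: cell (0,3) has L1 = 3, L2 = 3, and cell (1,0) has L1 = 3, L2 = 3.
A repeated pair means some other pair never occurs (only 4 distinct pairs out of 16), so the squares are not orthogonal.
Conclusion: NO.

NO


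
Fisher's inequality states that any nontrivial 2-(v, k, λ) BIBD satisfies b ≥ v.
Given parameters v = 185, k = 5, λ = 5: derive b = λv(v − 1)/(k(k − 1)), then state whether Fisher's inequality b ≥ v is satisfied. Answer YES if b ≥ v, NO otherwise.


b = λv(v − 1)/(k(k − 1)) = 5·185·184/(5·4) = 170200/20 = 8510.
Compare with v = 185: b ≥ v, so Fisher's inequality holds.

YES


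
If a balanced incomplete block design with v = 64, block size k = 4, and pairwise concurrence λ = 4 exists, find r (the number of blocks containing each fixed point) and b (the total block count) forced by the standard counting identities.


Any 2-(v, k, λ) BIBD satisfies two necessary conditions:
  (i)  Each point sits in r blocks, and counting incidences through any fixed point gives r(k − 1) = λ(v − 1), so r = λ(v − 1)/(k − 1).
  (ii) Total incidences bk = vr, so b = vr/k.
Step 1: r = λ(v − 1)/(k − 1) = 4·(64 − 1)/(4 − 1) = 4·63/3 = 252/3 = 84.
Step 2: b = vr/k = 64·84/4 = 5376/4 = 1344.
Check integrality: r = 84 ∈ Z ✓, b = 1344 ∈ Z ✓.
(These identities are necessary conditions: they determine r and b for any design with these parameters, but do not by themselves prove that one exists.)

r = 84, b = 1344.


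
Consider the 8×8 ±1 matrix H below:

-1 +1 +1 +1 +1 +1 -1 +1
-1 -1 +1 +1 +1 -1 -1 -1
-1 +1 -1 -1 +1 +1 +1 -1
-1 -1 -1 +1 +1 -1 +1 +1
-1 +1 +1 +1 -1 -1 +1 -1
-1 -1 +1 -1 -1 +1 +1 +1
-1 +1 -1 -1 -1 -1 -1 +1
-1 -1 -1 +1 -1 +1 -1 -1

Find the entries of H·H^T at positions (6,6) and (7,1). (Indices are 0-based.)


Row 1 of H: [-1, -1, 1, 1, 1, -1, -1, -1].
Row 6 of H: [-1, 1, -1, -1, -1, -1, -1, 1].
Row 7 of H: [-1, -1, -1, 1, -1, 1, -1, -1].
(H·H^T)[6][6] = Σ_j H[6][j]·H[6][j] = (-1)² + (1)² + (-1)² + (-1)² + (-1)² + (-1)² + (-1)² + (1)² = 1 + 1 + 1 + 1 + 1 + 1 + 1 + 1 = 8.
(H·H^T)[7][1] = Σ_j H[7][j]·H[1][j] = (-1)·(-1) + (-1)·(-1) + (-1)·(1) + (1)·(1) + (-1)·(1) + (1)·(-1) + (-1)·(-1) + (-1)·(-1) = 1 + 1 + -1 + 1 + -1 + -1 + 1 + 1 = 2.
Rows 7 and 1 are not orthogonal (dot product = 2 ≠ 0), so H is not a Hadamard matrix.

(6,6) entry = 8; (7,1) entry = 2.


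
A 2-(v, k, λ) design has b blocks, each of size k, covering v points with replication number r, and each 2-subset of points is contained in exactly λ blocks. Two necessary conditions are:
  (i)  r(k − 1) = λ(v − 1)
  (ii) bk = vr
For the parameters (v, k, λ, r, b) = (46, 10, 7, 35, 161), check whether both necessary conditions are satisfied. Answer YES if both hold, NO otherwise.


Condition (i): r(k − 1) = 35·9 = 315; λ(v − 1) = 7·45 = 315. Match? YES.
Condition (ii): bk = 161·10 = 1610; vr = 46·35 = 1610. Match? YES.
Both conditions hold? YES.

YES


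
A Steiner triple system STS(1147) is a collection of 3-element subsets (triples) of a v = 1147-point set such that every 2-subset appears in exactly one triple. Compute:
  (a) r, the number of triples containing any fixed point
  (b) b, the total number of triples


An STS(v) is a 2-(v, 3, 1) BIBD: block size k = 3, λ = 1.
Replication: r(k − 1) = λ(v − 1) ⇒ r·2 = 1147 − 1 = 1146 ⇒ r = 573.
Block count: b = v(v − 1)/6 = 1147·1146/6 = 1314462/6 = 219077.
(Check via bk = vr: 219077·3 = 657231 = 1147·573 = 657231 ✓.)

r = 573, b = 219077.


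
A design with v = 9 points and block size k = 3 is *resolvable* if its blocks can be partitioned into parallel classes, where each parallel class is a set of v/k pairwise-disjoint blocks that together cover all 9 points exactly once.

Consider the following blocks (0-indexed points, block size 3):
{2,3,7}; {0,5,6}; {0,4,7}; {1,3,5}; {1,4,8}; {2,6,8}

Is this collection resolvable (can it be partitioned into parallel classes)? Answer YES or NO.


v = 9, block size k = 3, number of blocks = 6.
For resolvability, blocks must partition into parallel classes of size v/k = 3.
Total blocks must therefore be a multiple of 3: 6 = 3·2 + 0 ⇒ divisible ✓.
Greedy packing gives 2 candidate class(es). Each should be a full parallel class (size 3, covers all 9 points).
  Class 1 (3 blocks): {2,3,7}; {0,5,6}; {1,4,8}. Points covered: [0, 1, 2, 3, 4, 5, 6, 7, 8].
  Class 2 (3 blocks): {0,4,7}; {1,3,5}; {2,6,8}. Points covered: [0, 1, 2, 3, 4, 5, 6, 7, 8].
All classes full (size 3)? YES. All classes cover every point? YES.
Resolvable? YES.

YES


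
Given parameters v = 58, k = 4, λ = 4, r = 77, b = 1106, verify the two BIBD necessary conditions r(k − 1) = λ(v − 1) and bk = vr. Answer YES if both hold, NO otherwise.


Condition (i): r(k − 1) = 77·3 = 231; λ(v − 1) = 4·57 = 228. Match? NO.
Condition (ii): bk = 1106·4 = 4424; vr = 58·77 = 4466. Match? NO.
Both conditions hold? NO.

NO


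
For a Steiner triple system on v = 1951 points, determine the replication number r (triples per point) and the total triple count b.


An STS(v) is a 2-(v, 3, 1) BIBD: block size k = 3, λ = 1.
Replication: r(k − 1) = λ(v − 1) ⇒ r·2 = 1951 − 1 = 1950 ⇒ r = 975.
Block count: b = v(v − 1)/6 = 1951·1950/6 = 3804450/6 = 634075.

r = 975, b = 634075.


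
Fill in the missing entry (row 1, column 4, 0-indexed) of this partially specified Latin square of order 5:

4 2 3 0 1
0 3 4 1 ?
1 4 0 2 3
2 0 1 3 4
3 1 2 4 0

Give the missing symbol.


Row 1 contains symbols [0, 1, 3, 4] — missing [2].
Column 4 contains symbols [0, 1, 3, 4] — missing [2].
The missing symbol must appear in both missing sets; intersection = [2].
Therefore the hidden value is 2.

Missing value = 2.


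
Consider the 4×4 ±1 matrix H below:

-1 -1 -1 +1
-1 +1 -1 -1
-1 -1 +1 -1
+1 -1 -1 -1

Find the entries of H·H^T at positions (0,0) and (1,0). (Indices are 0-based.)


Row 0 of H: [-1, -1, -1, 1].
Row 1 of H: [-1, 1, -1, -1].
(H·H^T)[0][0] = Σ_j H[0][j]·H[0][j] = (-1)² + (-1)² + (-1)² + (1)² = 1 + 1 + 1 + 1 = 4.
(H·H^T)[1][0] = Σ_j H[1][j]·H[0][j] = (-1)·(-1) + (1)·(-1) + (-1)·(-1) + (-1)·(1) = 1 + -1 + 1 + -1 = 0.
So rows 1 and 0 are orthogonal; the diagonal entry equals n = 4.

(0,0) entry = 4; (1,0) entry = 0.


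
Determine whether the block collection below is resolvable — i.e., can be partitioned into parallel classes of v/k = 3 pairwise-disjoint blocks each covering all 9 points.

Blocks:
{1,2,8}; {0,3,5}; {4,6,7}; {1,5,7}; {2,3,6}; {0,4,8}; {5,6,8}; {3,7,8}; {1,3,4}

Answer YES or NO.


v = 9, block size k = 3, number of blocks = 9.
For resolvability, blocks must partition into parallel classes of size v/k = 3.
Total blocks must therefore be a multiple of 3: 9 = 3·3 + 0 ⇒ divisible ✓.
Consider block {5,6,8}. The only other block(s) in the collection disjoint from it are {1,3,4} — just 1 block(s). Any parallel class containing {5,6,8} would need 2 other blocks each disjoint from it, so no parallel class of size 3 can contain {5,6,8}.
Since every block must belong to some parallel class in a resolution, the collection cannot be partitioned into parallel classes.
Resolvable? NO.

NO


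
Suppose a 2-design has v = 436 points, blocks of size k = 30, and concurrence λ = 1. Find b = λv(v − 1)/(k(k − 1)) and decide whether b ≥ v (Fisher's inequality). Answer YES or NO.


r = λ(v − 1)/(k − 1) = 1·435/29 = 15.
b = vr/k = 436·15/30 = 218.
Fisher's inequality: b ≥ v ⇔ 218 ≥ 436? NO.

NO


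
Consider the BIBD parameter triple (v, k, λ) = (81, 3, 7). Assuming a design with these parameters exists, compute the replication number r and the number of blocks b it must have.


Any 2-(v, k, λ) BIBD satisfies two necessary conditions:
  (i)  Each point sits in r blocks, and counting incidences through any fixed point gives r(k − 1) = λ(v − 1), so r = λ(v − 1)/(k − 1).
  (ii) Total incidences bk = vr, so b = vr/k.
Step 1: r = λ(v − 1)/(k − 1) = 7·(81 − 1)/(3 − 1) = 7·80/2 = 560/2 = 280.
Step 2: b = vr/k = 81·280/3 = 22680/3 = 7560.
Check integrality: r = 280 ∈ Z ✓, b = 7560 ∈ Z ✓.
(These identities are necessary conditions: they determine r and b for any design with these parameters, but do not by themselves prove that one exists.)

r = 280, b = 7560.


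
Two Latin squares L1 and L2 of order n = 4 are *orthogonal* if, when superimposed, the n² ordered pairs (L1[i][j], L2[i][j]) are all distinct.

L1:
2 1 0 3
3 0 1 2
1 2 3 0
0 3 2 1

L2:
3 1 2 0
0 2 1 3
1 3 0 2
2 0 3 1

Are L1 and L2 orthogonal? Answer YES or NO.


Form the n² = 16 superimposed pairs (L1[i][j], L2[i][j]), row by row (rows and columns indexed from 0):
row 0: (2,3) (1,1) (0,2) (3,0)
row 1: (3,0) (0,2) (1,1) (2,3)
row 2: (1,1) (2,3) (3,0) (0,2)
row 3: (0,2) (3,0) (2,3) (1,1)
Orthogonality requires all 16 pairs distinct.
But the pair (3,0) repeats: cell (0,3) has L1 = 3, L2 = 0, and cell (1,0) has L1 = 3, L2 = 0.
A repeated pair means some other pair never occurs (only 4 distinct pairs out of 16), so the squares are not orthogonal.
Conclusion: NO.

NO


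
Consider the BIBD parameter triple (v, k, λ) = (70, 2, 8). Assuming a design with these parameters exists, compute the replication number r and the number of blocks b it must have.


Any 2-(v, k, λ) BIBD satisfies two necessary conditions:
  (i)  Each point sits in r blocks, and counting incidences through any fixed point gives r(k − 1) = λ(v − 1), so r = λ(v − 1)/(k − 1).
  (ii) Total incidences bk = vr, so b = vr/k.
Step 1: r = λ(v − 1)/(k − 1) = 8·(70 − 1)/(2 − 1) = 8·69/1 = 552/1 = 552.
Step 2: b = vr/k = 70·552/2 = 38640/2 = 19320.
Check integrality: r = 552 ∈ Z ✓, b = 19320 ∈ Z ✓.
(These identities are necessary conditions: they determine r and b for any design with these parameters, but do not by themselves prove that one exists.)

r = 552, b = 19320.


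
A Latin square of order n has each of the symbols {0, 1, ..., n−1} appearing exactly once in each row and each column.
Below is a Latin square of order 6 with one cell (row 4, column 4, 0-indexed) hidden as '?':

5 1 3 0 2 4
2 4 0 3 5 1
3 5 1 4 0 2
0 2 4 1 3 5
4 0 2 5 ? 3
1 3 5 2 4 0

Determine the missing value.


Row 4 contains symbols [0, 2, 3, 4, 5] — missing [1].
Column 4 contains symbols [0, 2, 3, 4, 5] — missing [1].
The missing symbol must appear in both missing sets; intersection = [1].
Therefore the hidden value is 1.

Missing value = 1.


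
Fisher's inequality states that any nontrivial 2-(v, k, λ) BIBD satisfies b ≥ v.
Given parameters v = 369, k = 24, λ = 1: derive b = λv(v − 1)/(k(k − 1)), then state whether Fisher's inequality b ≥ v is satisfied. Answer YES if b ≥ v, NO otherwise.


b = λv(v − 1)/(k(k − 1)) = 1·369·368/(24·23) = 135792/552 = 246.
Compare with v = 369: b < v, so Fisher's inequality fails.

NO


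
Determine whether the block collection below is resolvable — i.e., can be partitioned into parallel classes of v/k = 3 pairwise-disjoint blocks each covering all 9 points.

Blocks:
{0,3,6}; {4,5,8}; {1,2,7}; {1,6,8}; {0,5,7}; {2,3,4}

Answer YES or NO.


v = 9, block size k = 3, number of blocks = 6.
For resolvability, blocks must partition into parallel classes of size v/k = 3.
Total blocks must therefore be a multiple of 3: 6 = 3·2 + 0 ⇒ divisible ✓.
Greedy packing gives 2 candidate class(es). Each should be a full parallel class (size 3, covers all 9 points).
  Class 1 (3 blocks): {0,3,6}; {4,5,8}; {1,2,7}. Points covered: [0, 1, 2, 3, 4, 5, 6, 7, 8].
  Class 2 (3 blocks): {1,6,8}; {0,5,7}; {2,3,4}. Points covered: [0, 1, 2, 3, 4, 5, 6, 7, 8].
All classes full (size 3)? YES. All classes cover every point? YES.
Resolvable? YES.

YES


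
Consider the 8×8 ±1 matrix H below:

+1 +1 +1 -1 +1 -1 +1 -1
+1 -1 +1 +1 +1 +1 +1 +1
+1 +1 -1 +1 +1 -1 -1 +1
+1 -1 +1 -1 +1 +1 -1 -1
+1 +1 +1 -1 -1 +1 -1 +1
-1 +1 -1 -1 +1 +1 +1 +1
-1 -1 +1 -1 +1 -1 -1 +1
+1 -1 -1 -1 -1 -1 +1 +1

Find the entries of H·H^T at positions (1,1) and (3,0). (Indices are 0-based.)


Row 0 of H: [1, 1, 1, -1, 1, -1, 1, -1].
Row 1 of H: [1, -1, 1, 1, 1, 1, 1, 1].
Row 3 of H: [1, -1, 1, -1, 1, 1, -1, -1].
(H·H^T)[1][1] = Σ_j H[1][j]·H[1][j] = (1)² + (-1)² + (1)² + (1)² + (1)² + (1)² + (1)² + (1)² = 1 + 1 + 1 + 1 + 1 + 1 + 1 + 1 = 8.
(H·H^T)[3][0] = Σ_j H[3][j]·H[0][j] = (1)·(1) + (-1)·(1) + (1)·(1) + (-1)·(-1) + (1)·(1) + (1)·(-1) + (-1)·(1) + (-1)·(-1) = 1 + -1 + 1 + 1 + 1 + -1 + -1 + 1 = 2.
Rows 3 and 0 are not orthogonal (dot product = 2 ≠ 0), so H is not a Hadamard matrix.

(1,1) entry = 8; (3,0) entry = 2.


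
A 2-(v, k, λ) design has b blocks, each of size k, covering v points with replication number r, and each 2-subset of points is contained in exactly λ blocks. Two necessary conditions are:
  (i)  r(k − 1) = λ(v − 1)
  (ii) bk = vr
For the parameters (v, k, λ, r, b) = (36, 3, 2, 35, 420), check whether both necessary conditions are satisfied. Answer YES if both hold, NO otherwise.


Condition (i): r(k − 1) = 35·2 = 70; λ(v − 1) = 2·35 = 70. Match? YES.
Condition (ii): bk = 420·3 = 1260; vr = 36·35 = 1260. Match? YES.
Both conditions hold? YES.

YES


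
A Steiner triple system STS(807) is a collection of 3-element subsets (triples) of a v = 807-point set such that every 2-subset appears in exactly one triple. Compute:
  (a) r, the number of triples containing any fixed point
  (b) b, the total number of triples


An STS(v) is a 2-(v, 3, 1) BIBD: block size k = 3, λ = 1.
Replication: r(k − 1) = λ(v − 1) ⇒ r·2 = 807 − 1 = 806 ⇒ r = 403.
Block count: bk = vr ⇒ b·3 = 807·403 = 325221 ⇒ b = 108407.
(Check via b = v(v − 1)/6 = 807·806/6 = 650442/6 = 108407.)

r = 403, b = 108407.


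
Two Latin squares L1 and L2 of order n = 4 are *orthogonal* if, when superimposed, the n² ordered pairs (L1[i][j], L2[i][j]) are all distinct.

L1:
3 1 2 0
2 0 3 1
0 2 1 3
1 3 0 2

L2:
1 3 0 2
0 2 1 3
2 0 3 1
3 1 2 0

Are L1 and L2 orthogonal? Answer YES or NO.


Form the n² = 16 superimposed pairs (L1[i][j], L2[i][j]), row by row (rows and columns indexed from 0):
row 0: (3,1) (1,3) (2,0) (0,2)
row 1: (2,0) (0,2) (3,1) (1,3)
row 2: (0,2) (2,0) (1,3) (3,1)
row 3: (1,3) (3,1) (0,2) (2,0)
Orthogonality requires all 16 pairs distinct.
But the pair (2,0) repeats: cell (0,2) has L1 = 2, L2 = 0, and cell (1,0) has L1 = 2, L2 = 0.
A repeated pair means some other pair never occurs (only 4 distinct pairs out of 16), so the squares are not orthogonal.
Conclusion: NO.

NO


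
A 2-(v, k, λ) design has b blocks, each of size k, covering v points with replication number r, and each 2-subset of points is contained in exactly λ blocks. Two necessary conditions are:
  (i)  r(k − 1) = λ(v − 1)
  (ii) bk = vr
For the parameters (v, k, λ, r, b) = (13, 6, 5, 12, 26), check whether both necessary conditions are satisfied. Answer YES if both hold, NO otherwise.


Condition (i): r(k − 1) = 12·5 = 60; λ(v − 1) = 5·12 = 60. Match? YES.
Condition (ii): bk = 26·6 = 156; vr = 13·12 = 156. Match? YES.
Both conditions hold? YES.

YES


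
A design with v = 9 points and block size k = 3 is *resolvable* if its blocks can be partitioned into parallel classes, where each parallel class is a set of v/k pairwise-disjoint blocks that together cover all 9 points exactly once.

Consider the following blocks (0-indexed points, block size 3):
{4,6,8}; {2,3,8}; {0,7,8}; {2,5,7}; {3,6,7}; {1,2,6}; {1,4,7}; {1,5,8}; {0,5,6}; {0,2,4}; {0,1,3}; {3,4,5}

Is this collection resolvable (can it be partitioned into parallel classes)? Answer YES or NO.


v = 9, block size k = 3, number of blocks = 12.
For resolvability, blocks must partition into parallel classes of size v/k = 3.
Total blocks must therefore be a multiple of 3: 12 = 3·4 + 0 ⇒ divisible ✓.
Greedy packing gives 4 candidate class(es). Each should be a full parallel class (size 3, covers all 9 points).
  Class 1 (3 blocks): {4,6,8}; {2,5,7}; {0,1,3}. Points covered: [0, 1, 2, 3, 4, 5, 6, 7, 8].
  Class 2 (3 blocks): {2,3,8}; {1,4,7}; {0,5,6}. Points covered: [0, 1, 2, 3, 4, 5, 6, 7, 8].
  Class 3 (3 blocks): {0,7,8}; {1,2,6}; {3,4,5}. Points covered: [0, 1, 2, 3, 4, 5, 6, 7, 8].
  Class 4 (3 blocks): {3,6,7}; {1,5,8}; {0,2,4}. Points covered: [0, 1, 2, 3, 4, 5, 6, 7, 8].
All classes full (size 3)? YES. All classes cover every point? YES.
Resolvable? YES.

YES


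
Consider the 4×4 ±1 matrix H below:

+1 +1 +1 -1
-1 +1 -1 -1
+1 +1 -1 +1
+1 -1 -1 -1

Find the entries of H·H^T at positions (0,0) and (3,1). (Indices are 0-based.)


Row 0 of H: [1, 1, 1, -1].
Row 1 of H: [-1, 1, -1, -1].
Row 3 of H: [1, -1, -1, -1].
(H·H^T)[0][0] = Σ_j H[0][j]·H[0][j] = (1)² + (1)² + (1)² + (-1)² = 1 + 1 + 1 + 1 = 4.
(H·H^T)[3][1] = Σ_j H[3][j]·H[1][j] = (1)·(-1) + (-1)·(1) + (-1)·(-1) + (-1)·(-1) = -1 + -1 + 1 + 1 = 0.
So rows 3 and 1 are orthogonal; the diagonal entry equals n = 4.

(0,0) entry = 4; (3,1) entry = 0.


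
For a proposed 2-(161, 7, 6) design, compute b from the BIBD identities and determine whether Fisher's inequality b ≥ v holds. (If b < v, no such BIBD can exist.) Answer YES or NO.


b = λv(v − 1)/(k(k − 1)) = 6·161·160/(7·6) = 154560/42 = 3680.
Compare with v = 161: b ≥ v, so Fisher's inequality holds.

YES


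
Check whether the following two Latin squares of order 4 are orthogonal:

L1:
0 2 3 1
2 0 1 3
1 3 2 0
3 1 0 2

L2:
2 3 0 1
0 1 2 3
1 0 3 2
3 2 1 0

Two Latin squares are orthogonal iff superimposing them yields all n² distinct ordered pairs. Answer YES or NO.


Form the n² = 16 superimposed pairs (L1[i][j], L2[i][j]), row by row (rows and columns indexed from 0):
row 0: (0,2) (2,3) (3,0) (1,1)
row 1: (2,0) (0,1) (1,2) (3,3)
row 2: (1,1) (3,0) (2,3) (0,2)
row 3: (3,3) (1,2) (0,1) (2,0)
Orthogonality requires all 16 pairs distinct.
But the pair (1,1) repeats: cell (0,3) has L1 = 1, L2 = 1, and cell (2,0) has L1 = 1, L2 = 1.
A repeated pair means some other pair never occurs (only 8 distinct pairs out of 16), so the squares are not orthogonal.
Conclusion: NO.

NO


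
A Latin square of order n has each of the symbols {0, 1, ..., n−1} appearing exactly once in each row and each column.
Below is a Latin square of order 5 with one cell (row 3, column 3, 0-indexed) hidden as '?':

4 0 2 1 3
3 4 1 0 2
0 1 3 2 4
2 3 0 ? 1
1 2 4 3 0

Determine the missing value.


Row 3 contains symbols [0, 1, 2, 3] — missing [4].
Column 3 contains symbols [0, 1, 2, 3] — missing [4].
The missing symbol must appear in both missing sets; intersection = [4].
Therefore the hidden value is 4.

Missing value = 4.


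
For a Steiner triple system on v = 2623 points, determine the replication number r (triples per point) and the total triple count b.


An STS(v) is a 2-(v, 3, 1) BIBD: block size k = 3, λ = 1.
Replication: r(k − 1) = λ(v − 1) ⇒ r·2 = 2623 − 1 = 2622 ⇒ r = 1311.
Block count: bk = vr ⇒ b·3 = 2623·1311 = 3438753 ⇒ b = 1146251.

r = 1311, b = 1146251.


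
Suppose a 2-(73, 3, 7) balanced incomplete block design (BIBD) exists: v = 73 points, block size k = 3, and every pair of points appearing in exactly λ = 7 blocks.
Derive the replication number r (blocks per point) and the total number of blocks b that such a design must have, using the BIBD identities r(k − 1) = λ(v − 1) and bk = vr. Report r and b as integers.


Any 2-(v, k, λ) BIBD satisfies two necessary conditions:
  (i)  Each point sits in r blocks, and counting incidences through any fixed point gives r(k − 1) = λ(v − 1), so r = λ(v − 1)/(k − 1).
  (ii) Total incidences bk = vr, so b = vr/k.
Step 1: r = λ(v − 1)/(k − 1) = 7·(73 − 1)/(3 − 1) = 7·72/2 = 504/2 = 252.
Step 2: b = vr/k = 73·252/3 = 18396/3 = 6132.
Check integrality: r = 252 ∈ Z ✓, b = 6132 ∈ Z ✓.
(These identities are necessary conditions: they determine r and b for any design with these parameters, but do not by themselves prove that one exists.)

r = 252, b = 6132.


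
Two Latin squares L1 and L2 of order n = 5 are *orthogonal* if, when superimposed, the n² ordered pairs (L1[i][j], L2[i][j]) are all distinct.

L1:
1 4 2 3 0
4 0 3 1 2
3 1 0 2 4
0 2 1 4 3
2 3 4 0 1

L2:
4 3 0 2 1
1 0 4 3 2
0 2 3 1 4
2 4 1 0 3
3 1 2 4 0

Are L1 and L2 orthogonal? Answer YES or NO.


Form the n² = 25 superimposed pairs (L1[i][j], L2[i][j]), row by row (rows and columns indexed from 0):
row 0: (1,4) (4,3) (2,0) (3,2) (0,1)
row 1: (4,1) (0,0) (3,4) (1,3) (2,2)
row 2: (3,0) (1,2) (0,3) (2,1) (4,4)
row 3: (0,2) (2,4) (1,1) (4,0) (3,3)
row 4: (2,3) (3,1) (4,2) (0,4) (1,0)
Orthogonality requires all 25 pairs distinct.
Check by first coordinate: for each symbol s of L1, list the L2 entries in the n cells where L1 = s; they must all differ.
  L1 = 0: L2 entries (in reading order) 1, 0, 3, 2, 4 — all 5 distinct ✓
  L1 = 1: L2 entries (in reading order) 4, 3, 2, 1, 0 — all 5 distinct ✓
  L1 = 2: L2 entries (in reading order) 0, 2, 1, 4, 3 — all 5 distinct ✓
  L1 = 3: L2 entries (in reading order) 2, 4, 0, 3, 1 — all 5 distinct ✓
  L1 = 4: L2 entries (in reading order) 3, 1, 4, 0, 2 — all 5 distinct ✓
Every symbol of L1 meets every symbol of L2 exactly once, so all 25 pairs are distinct (25 of 25).
Conclusion: YES.

YES
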